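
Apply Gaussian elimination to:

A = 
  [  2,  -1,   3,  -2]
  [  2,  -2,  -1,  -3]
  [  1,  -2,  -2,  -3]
Row operations:
R2 → R2 - (1)·R1
R3 → R3 - (1/2)·R1
R3 → R3 - (3/2)·R2

Resulting echelon form:
REF = 
  [   2,   -1,    3,   -2]
  [   0,   -1,   -4,   -1]
  [   0,    0,  5/2, -1/2]

Rank = 3 (number of non-zero pivot rows).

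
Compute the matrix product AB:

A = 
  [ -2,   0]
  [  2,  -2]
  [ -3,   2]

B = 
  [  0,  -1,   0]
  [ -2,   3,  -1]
AB = 
  [  0,   2,   0]
  [  4,  -8,   2]
  [ -4,   9,  -2]

A is 3×2 and B is 2×3, so AB is 3×3. Each entry is (row of A)·(column of B):
AB[1,1] = (-2)(0) + (0)(-2) = 0
AB[1,2] = (-2)(-1) + (0)(3) = 2
AB[1,3] = (-2)(0) + (0)(-1) = 0
AB[2,1] = (2)(0) + (-2)(-2) = 4
AB[2,2] = (2)(-1) + (-2)(3) = -8
AB[2,3] = (2)(0) + (-2)(-1) = 2
AB[3,1] = (-3)(0) + (2)(-2) = -4
AB[3,2] = (-3)(-1) + (2)(3) = 9
AB[3,3] = (-3)(0) + (2)(-1) = -2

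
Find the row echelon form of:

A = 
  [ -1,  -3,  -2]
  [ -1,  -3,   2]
Row operations:
R2 → R2 - (1)·R1

Resulting echelon form:
REF = 
  [ -1,  -3,  -2]
  [  0,   0,   4]

Rank = 2 (number of non-zero pivot rows).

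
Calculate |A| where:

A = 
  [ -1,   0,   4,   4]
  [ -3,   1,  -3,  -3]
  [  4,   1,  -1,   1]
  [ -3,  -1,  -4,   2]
Cofactor expansion along row 1: det(A) = a₁₁M₁₁ - a₁₂M₁₂ + a₁₃M₁₃ - a₁₄M₁₄

M₁₁ = det[[1, -3, -3]; [1, -1, 1]; [-1, -4, 2]]
  = (1)·((-1)(2) - (1)(-4)) - (-3)·((1)(2) - (1)(-1)) + (-3)·((1)(-4) - (-1)(-1))
  = (1)(2) - (-3)(3) + (-3)(-5)
  = 26
M₁₂ = det[[-3, -3, -3]; [4, -1, 1]; [-3, -4, 2]]
  = (-3)·((-1)(2) - (1)(-4)) - (-3)·((4)(2) - (1)(-3)) + (-3)·((4)(-4) - (-1)(-3))
  = (-3)(2) - (-3)(11) + (-3)(-19)
  = 84
M₁₃ = det[[-3, 1, -3]; [4, 1, 1]; [-3, -1, 2]]
  = (-3)·((1)(2) - (1)(-1)) - (1)·((4)(2) - (1)(-3)) + (-3)·((4)(-1) - (1)(-3))
  = (-3)(3) - (1)(11) + (-3)(-1)
  = -17
M₁₄ = det[[-3, 1, -3]; [4, 1, -1]; [-3, -1, -4]]
  = (-3)·((1)(-4) - (-1)(-1)) - (1)·((4)(-4) - (-1)(-3)) + (-3)·((4)(-1) - (1)(-3))
  = (-3)(-5) - (1)(-19) + (-3)(-1)
  = 37

det(A) = (-1)(26) - (0)(84) + (4)(-17) - (4)(37) = -242

det(A) = -242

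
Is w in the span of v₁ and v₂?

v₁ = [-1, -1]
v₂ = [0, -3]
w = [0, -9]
Yes

Form the augmented matrix and row-reduce:
[v₁|v₂|w] = 
  [ -1,   0,   0]
  [ -1,  -3,  -9]
R2 → R2 - (1)·R1
REF = 
  [ -1,   0,   0]
  [  0,  -3,  -9]

No row of the form [0 0 | nonzero], so the system is consistent. Back-substitution gives c₁ = 0, c₂ = 3: w = (0)·v₁ + (3)·v₂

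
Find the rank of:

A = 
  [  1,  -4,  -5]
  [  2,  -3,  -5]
rank(A) = 2

Row reduce:
R2 → R2 - (2)·R1
REF = 
  [  1,  -4,  -5]
  [  0,   5,   5]
Pivot columns: 1, 2 → 2 pivots.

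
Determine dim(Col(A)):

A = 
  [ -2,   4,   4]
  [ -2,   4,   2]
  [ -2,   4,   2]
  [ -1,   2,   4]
dim(Col(A)) = 2

Row reduce:
R2 → R2 - (1)·R1
R3 → R3 - (1)·R1
R4 → R4 - (1/2)·R1
R3 → R3 - (1)·R2
R4 → R4 + (1)·R2
REF = 
  [ -2,   4,   4]
  [  0,   0,  -2]
  [  0,   0,   0]
  [  0,   0,   0]
Pivot columns: 1, 3 → 2 pivots.
dim(Col(A)) = number of pivot columns = 2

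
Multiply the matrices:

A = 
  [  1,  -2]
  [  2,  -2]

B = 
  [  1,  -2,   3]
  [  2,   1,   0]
AB = 
  [ -3,  -4,   3]
  [ -2,  -6,   6]

A is 2×2 and B is 2×3, so AB is 2×3. Each entry is (row of A)·(column of B):
AB[1,1] = (1)(1) + (-2)(2) = -3
AB[1,2] = (1)(-2) + (-2)(1) = -4
AB[1,3] = (1)(3) + (-2)(0) = 3
AB[2,1] = (2)(1) + (-2)(2) = -2
AB[2,2] = (2)(-2) + (-2)(1) = -6
AB[2,3] = (2)(3) + (-2)(0) = 6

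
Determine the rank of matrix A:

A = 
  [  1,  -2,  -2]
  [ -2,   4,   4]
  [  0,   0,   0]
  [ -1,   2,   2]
Row reduce:
R2 → R2 + (2)·R1
R4 → R4 + (1)·R1
REF = 
  [  1,  -2,  -2]
  [  0,   0,   0]
  [  0,   0,   0]
  [  0,   0,   0]
Pivot columns: 1 → 1 pivot.

rank(A) = 1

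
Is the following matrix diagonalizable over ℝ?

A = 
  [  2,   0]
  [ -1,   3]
Yes

tr(A) = 5, det(A) = 6
Characteristic polynomial: λ² - tr(A)λ + det(A) = λ² - 5λ + 6
λ² - 5λ + 6 = (λ - 2)(λ - 3)
Eigenvalues: 3, 2
λ=2: alg. mult. = 1, geom. mult. = 2 - rank(A - (2)I) = 2 - 1 = 1
λ=3: alg. mult. = 1, geom. mult. = 2 - rank(A - (3)I) = 2 - 1 = 1
Sum of geometric multiplicities equals n, so A has n independent eigenvectors.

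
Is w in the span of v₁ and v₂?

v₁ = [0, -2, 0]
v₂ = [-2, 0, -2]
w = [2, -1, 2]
Yes

Form the augmented matrix and row-reduce:
[v₁|v₂|w] = 
  [  0,  -2,   2]
  [ -2,   0,  -1]
  [  0,  -2,   2]
Swap R1 ↔ R2
R3 → R3 - (1)·R2
REF = 
  [ -2,   0,  -1]
  [  0,  -2,   2]
  [  0,   0,   0]

No row of the form [0 0 | nonzero], so the system is consistent. Back-substitution gives c₁ = 1/2, c₂ = -1: w = (1/2)·v₁ + (-1)·v₂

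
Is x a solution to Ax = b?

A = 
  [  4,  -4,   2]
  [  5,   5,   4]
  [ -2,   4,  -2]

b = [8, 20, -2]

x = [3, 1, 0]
Yes

Ax = [8, 20, -2] = b ✓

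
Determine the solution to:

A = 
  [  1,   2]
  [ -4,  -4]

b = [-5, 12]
Row reduce the augmented matrix [A|b]:
R2 → R2 + (4)·R1
REF = 
  [  1,   2,  -5]
  [  0,   4,  -8]

Back-substitution:
x₂ = (-8) / 4 = -2
x₁ = (-5 - (2)(-2)) / 1 = -1

x = [-1, -2]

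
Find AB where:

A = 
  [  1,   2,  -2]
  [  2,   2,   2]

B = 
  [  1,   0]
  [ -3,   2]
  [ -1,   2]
A is 2×3 and B is 3×2, so AB is 2×2. Each entry is (row of A)·(column of B):
AB[1,1] = (1)(1) + (2)(-3) + (-2)(-1) = -3
AB[1,2] = (1)(0) + (2)(2) + (-2)(2) = 0
AB[2,1] = (2)(1) + (2)(-3) + (2)(-1) = -6
AB[2,2] = (2)(0) + (2)(2) + (2)(2) = 8

AB = 
  [ -3,   0]
  [ -6,   8]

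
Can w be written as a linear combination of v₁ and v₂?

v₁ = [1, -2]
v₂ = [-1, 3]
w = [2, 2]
Yes

Form the augmented matrix and row-reduce:
[v₁|v₂|w] = 
  [  1,  -1,   2]
  [ -2,   3,   2]
R2 → R2 + (2)·R1
REF = 
  [  1,  -1,   2]
  [  0,   1,   6]

No row of the form [0 0 | nonzero], so the system is consistent. Back-substitution gives c₁ = 8, c₂ = 6: w = (8)·v₁ + (6)·v₂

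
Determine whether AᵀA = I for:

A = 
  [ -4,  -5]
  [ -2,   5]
No

AᵀA = 
  [ 20,  10]
  [ 10,  50]
≠ I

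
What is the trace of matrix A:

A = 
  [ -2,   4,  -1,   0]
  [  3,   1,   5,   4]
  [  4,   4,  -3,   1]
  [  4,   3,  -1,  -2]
-6

tr(A) = -2 + 1 + -3 + -2 = -6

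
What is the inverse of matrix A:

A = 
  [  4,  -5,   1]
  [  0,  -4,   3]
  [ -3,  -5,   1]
det(A) = (4)·((-4)(1) - (3)(-5)) - (-5)·((0)(1) - (3)(-3)) + (1)·((0)(-5) - (-4)(-3))
  = (4)(11) - (-5)(9) + (1)(-12)
  = 77
det(A) = 77 ≠ 0, so A is invertible.

Cofactors Cᵢⱼ = (-1)ⁱ⁺ʲ·Mᵢⱼ:
C = 
  [ 11,  -9, -12]
  [  0,   7,  35]
  [-11, -12, -16]

adj(A) = Cᵀ:
adj(A) = 
  [ 11,   0, -11]
  [ -9,   7, -12]
  [-12,  35, -16]

A⁻¹ = (1/77) · adj(A):
A⁻¹ = 
  [   1/7,      0,   -1/7]
  [ -9/77,   1/11, -12/77]
  [-12/77,   5/11, -16/77]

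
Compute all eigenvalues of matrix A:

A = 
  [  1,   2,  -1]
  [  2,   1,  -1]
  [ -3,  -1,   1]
λ = -1, 2 + √5, 2 - √5  (≈ -1, 4.236, -0.2361)

Characteristic polynomial: det(λI - A) = λ³ - 3λ² - 5λ - 1
Testing integer divisors of the constant term: p(-1) = 0, so (λ + 1) is a factor:
p(λ) = (λ + 1)(λ² - 4λ - 1)
λ² - 4λ - 1 = 0  ⇒  λ = (4 ± √((-4)² - 4·(-1)))/2 = (4 ± √(20))/2
  = 2 + √5,  2 - √5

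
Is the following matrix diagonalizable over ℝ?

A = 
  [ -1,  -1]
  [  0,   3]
Yes

tr(A) = 2, det(A) = -3
Characteristic polynomial: λ² - tr(A)λ + det(A) = λ² - 2λ - 3
λ² - 2λ - 3 = (λ + 1)(λ - 3)
Eigenvalues: 3, -1
λ=-1: alg. mult. = 1, geom. mult. = 2 - rank(A - (-1)I) = 2 - 1 = 1
λ=3: alg. mult. = 1, geom. mult. = 2 - rank(A - (3)I) = 2 - 1 = 1
Sum of geometric multiplicities equals n, so A has n independent eigenvectors.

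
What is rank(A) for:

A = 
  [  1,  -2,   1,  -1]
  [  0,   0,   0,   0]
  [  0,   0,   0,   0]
rank(A) = 1

Row reduce:
(no row operations needed)
REF = 
  [  1,  -2,   1,  -1]
  [  0,   0,   0,   0]
  [  0,   0,   0,   0]
Pivot columns: 1 → 1 pivot.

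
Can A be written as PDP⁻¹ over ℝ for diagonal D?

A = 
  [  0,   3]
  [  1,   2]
Yes

tr(A) = 2, det(A) = -3
Characteristic polynomial: λ² - tr(A)λ + det(A) = λ² - 2λ - 3
λ² - 2λ - 3 = (λ + 1)(λ - 3)
Eigenvalues: 3, -1
λ=-1: alg. mult. = 1, geom. mult. = 2 - rank(A - (-1)I) = 2 - 1 = 1
λ=3: alg. mult. = 1, geom. mult. = 2 - rank(A - (3)I) = 2 - 1 = 1
Sum of geometric multiplicities equals n, so A has n independent eigenvectors.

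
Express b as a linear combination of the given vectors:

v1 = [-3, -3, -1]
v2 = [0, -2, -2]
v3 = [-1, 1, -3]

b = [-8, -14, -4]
c1 = 3, c2 = 2, c3 = -1

b = 3·v1 + 2·v2 + -1·v3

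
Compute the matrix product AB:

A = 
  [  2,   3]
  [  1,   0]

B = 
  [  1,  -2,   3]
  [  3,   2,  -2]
A is 2×2 and B is 2×3, so AB is 2×3. Each entry is (row of A)·(column of B):
AB[1,1] = (2)(1) + (3)(3) = 11
AB[1,2] = (2)(-2) + (3)(2) = 2
AB[1,3] = (2)(3) + (3)(-2) = 0
AB[2,1] = (1)(1) + (0)(3) = 1
AB[2,2] = (1)(-2) + (0)(2) = -2
AB[2,3] = (1)(3) + (0)(-2) = 3

AB = 
  [ 11,   2,   0]
  [  1,  -2,   3]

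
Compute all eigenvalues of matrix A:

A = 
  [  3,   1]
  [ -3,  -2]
tr(A) = 1, det(A) = -3
Characteristic polynomial: λ² - tr(A)λ + det(A) = λ² - λ - 3
λ² - λ - 3 = 0  ⇒  λ = (1 ± √((-1)² - 4·(-3)))/2 = (1 ± √(13))/2
  = (1 + √13)/2,  (1 - √13)/2

λ = (1 + √13)/2, (1 - √13)/2  (≈ 2.303, -1.303)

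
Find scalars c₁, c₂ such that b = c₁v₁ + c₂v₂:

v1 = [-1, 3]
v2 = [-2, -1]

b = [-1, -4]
c1 = -1, c2 = 1

b = -1·v1 + 1·v2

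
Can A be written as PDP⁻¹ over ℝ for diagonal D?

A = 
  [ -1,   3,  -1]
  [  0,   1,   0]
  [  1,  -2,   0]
No

Characteristic polynomial: det(λI - A) = λ³ - 1
Testing integer divisors of the constant term: p(1) = 0, so (λ - 1) is a factor:
p(λ) = (λ - 1)(λ² + λ + 1)
λ² + λ + 1 = 0  ⇒  λ = (-1 ± √((1)² - 4·(1)))/2 = (-1 ± √(-3))/2
  = (-1 + i√3)/2,  (-1 - i√3)/2
Eigenvalues: 1, (-1 + i√3)/2, (-1 - i√3)/2  (≈ 1, -0.5 + 0.866i, -0.5 - 0.866i)
Has complex eigenvalues (not diagonalizable over ℝ).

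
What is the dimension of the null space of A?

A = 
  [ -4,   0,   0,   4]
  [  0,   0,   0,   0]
nullity(A) = 3

Row reduce:
(no row operations needed)
REF = 
  [ -4,   0,   0,   4]
  [  0,   0,   0,   0]
Pivot columns: 1 → 1 pivot.
rank(A) = 1, so nullity(A) = 4 - 1 = 3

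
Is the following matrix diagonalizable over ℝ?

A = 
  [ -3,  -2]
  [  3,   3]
Yes

tr(A) = 0, det(A) = -3
Characteristic polynomial: λ² - tr(A)λ + det(A) = λ² - 3
λ² - 3 = 0  ⇒  λ = (0 ± √((0)² - 4·(-3)))/2 = (0 ± √(12))/2
  = √3,  -√3
Eigenvalues: √3, -√3  (≈ 1.732, -1.732)
The two irrational eigenvalues are distinct (simple), so each has alg. mult. = geom. mult. = 1.
Sum of geometric multiplicities equals n, so A has n independent eigenvectors.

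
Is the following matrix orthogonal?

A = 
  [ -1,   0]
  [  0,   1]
Yes

AᵀA = 
  [  1,   0]
  [  0,   1]
= I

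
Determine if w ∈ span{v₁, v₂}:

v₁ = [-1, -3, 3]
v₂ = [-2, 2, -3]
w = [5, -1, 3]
Yes

Form the augmented matrix and row-reduce:
[v₁|v₂|w] = 
  [ -1,  -2,   5]
  [ -3,   2,  -1]
  [  3,  -3,   3]
R2 → R2 - (3)·R1
R3 → R3 + (3)·R1
R3 → R3 + (9/8)·R2
REF = 
  [ -1,  -2,   5]
  [  0,   8, -16]
  [  0,   0,   0]

No row of the form [0 0 | nonzero], so the system is consistent. Back-substitution gives c₁ = -1, c₂ = -2: w = (-1)·v₁ + (-2)·v₂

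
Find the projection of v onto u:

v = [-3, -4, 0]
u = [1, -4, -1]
proj_u(v) = [13/18, -26/9, -13/18]

v·u = (-3)(1) + (-4)(-4) + (0)(-1) = 13
u·u = (1)² + (-4)² + (-1)² = 18
proj_u(v) = (v·u / u·u) × u = (13/18) × u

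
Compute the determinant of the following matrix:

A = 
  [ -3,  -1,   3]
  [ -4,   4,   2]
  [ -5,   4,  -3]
Cofactor expansion along row 1:
det(A) = (-3)·((4)(-3) - (2)(4)) - (-1)·((-4)(-3) - (2)(-5)) + (3)·((-4)(4) - (4)(-5))
  = (-3)(-20) - (-1)(22) + (3)(4)
  = 94

det(A) = 94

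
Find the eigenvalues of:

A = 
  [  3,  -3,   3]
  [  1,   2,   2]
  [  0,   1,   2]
Characteristic polynomial: det(λI - A) = λ³ - 7λ² + 17λ - 15
Testing integer divisors of the constant term: p(3) = 0, so (λ - 3) is a factor:
p(λ) = (λ - 3)(λ² - 4λ + 5)
λ² - 4λ + 5 = 0  ⇒  λ = (4 ± √((-4)² - 4·(5)))/2 = (4 ± √(-4))/2
  = 2 + i,  2 - i

λ = 3, 2 + i, 2 - i  (≈ 3, 2 + 1i, 2 - 1i)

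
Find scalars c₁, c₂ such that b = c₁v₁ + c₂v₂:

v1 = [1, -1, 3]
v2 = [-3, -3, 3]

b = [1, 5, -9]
c1 = -2, c2 = -1

b = -2·v1 + -1·v2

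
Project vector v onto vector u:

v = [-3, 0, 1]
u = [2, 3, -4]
v·u = (-3)(2) + (0)(3) + (1)(-4) = -10
u·u = (2)² + (3)² + (-4)² = 29
proj_u(v) = (v·u / u·u) × u = (-10/29) × u

proj_u(v) = [-20/29, -30/29, 40/29]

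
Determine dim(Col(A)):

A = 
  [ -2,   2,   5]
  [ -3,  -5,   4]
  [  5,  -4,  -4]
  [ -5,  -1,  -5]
dim(Col(A)) = 3

Row reduce:
R2 → R2 - (3/2)·R1
R3 → R3 + (5/2)·R1
R4 → R4 - (5/2)·R1
R3 → R3 + (1/8)·R2
R4 → R4 - (3/4)·R2
R4 → R4 + (238/129)·R3
REF = 
  [    -2,      2,      5]
  [     0,     -8,   -7/2]
  [     0,      0, 129/16]
  [     0,      0,      0]
Pivot columns: 1, 2, 3 → 3 pivots.
dim(Col(A)) = number of pivot columns = 3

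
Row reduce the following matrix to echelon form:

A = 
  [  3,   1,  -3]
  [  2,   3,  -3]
Row operations:
R2 → R2 - (2/3)·R1

Resulting echelon form:
REF = 
  [  3,   1,  -3]
  [  0, 7/3,  -1]

Rank = 2 (number of non-zero pivot rows).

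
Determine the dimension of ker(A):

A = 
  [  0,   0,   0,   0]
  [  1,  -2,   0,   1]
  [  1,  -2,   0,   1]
nullity(A) = 3

Row reduce:
Swap R1 ↔ R2
R3 → R3 - (1)·R1
REF = 
  [  1,  -2,   0,   1]
  [  0,   0,   0,   0]
  [  0,   0,   0,   0]
Pivot columns: 1 → 1 pivot.
rank(A) = 1, so nullity(A) = 4 - 1 = 3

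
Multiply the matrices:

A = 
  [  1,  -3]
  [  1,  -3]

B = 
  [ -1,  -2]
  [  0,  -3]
AB = 
  [ -1,   7]
  [ -1,   7]

A is 2×2 and B is 2×2, so AB is 2×2. Each entry is (row of A)·(column of B):
AB[1,1] = (1)(-1) + (-3)(0) = -1
AB[1,2] = (1)(-2) + (-3)(-3) = 7
AB[2,1] = (1)(-1) + (-3)(0) = -1
AB[2,2] = (1)(-2) + (-3)(-3) = 7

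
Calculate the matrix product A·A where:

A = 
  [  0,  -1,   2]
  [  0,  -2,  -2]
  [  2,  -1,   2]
A² = A·A:
A²[1,1] = (0)(0) + (-1)(0) + (2)(2) = 4
A²[1,2] = (0)(-1) + (-1)(-2) + (2)(-1) = 0
A²[1,3] = (0)(2) + (-1)(-2) + (2)(2) = 6
A²[2,1] = (0)(0) + (-2)(0) + (-2)(2) = -4
A²[2,2] = (0)(-1) + (-2)(-2) + (-2)(-1) = 6
A²[2,3] = (0)(2) + (-2)(-2) + (-2)(2) = 0
A²[3,1] = (2)(0) + (-1)(0) + (2)(2) = 4
A²[3,2] = (2)(-1) + (-1)(-2) + (2)(-1) = -2
A²[3,3] = (2)(2) + (-1)(-2) + (2)(2) = 10
A² = 
  [  4,   0,   6]
  [ -4,   6,   0]
  [  4,  -2,  10]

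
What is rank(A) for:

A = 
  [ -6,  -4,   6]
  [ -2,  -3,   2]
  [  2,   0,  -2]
rank(A) = 2

Row reduce:
R2 → R2 - (1/3)·R1
R3 → R3 + (1/3)·R1
R3 → R3 - (4/5)·R2
REF = 
  [  -6,   -4,    6]
  [   0, -5/3,    0]
  [   0,    0,    0]
Pivot columns: 1, 2 → 2 pivots.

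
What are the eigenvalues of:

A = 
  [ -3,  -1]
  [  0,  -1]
λ = -1, -3

tr(A) = -4, det(A) = 3
Characteristic polynomial: λ² - tr(A)λ + det(A) = λ² + 4λ + 3
λ² + 4λ + 3 = (λ + 3)(λ + 1)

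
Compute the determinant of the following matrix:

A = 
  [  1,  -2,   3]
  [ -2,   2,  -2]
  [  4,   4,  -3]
Cofactor expansion along row 1:
det(A) = (1)·((2)(-3) - (-2)(4)) - (-2)·((-2)(-3) - (-2)(4)) + (3)·((-2)(4) - (2)(4))
  = (1)(2) - (-2)(14) + (3)(-16)
  = -18

det(A) = -18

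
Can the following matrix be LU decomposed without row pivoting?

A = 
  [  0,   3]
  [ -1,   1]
No.
A[1,1] = 0 but A[2,1] = -1 ≠ 0. Any LU with L unit lower triangular has (LU)[1,1] = U[1,1] and (LU)[2,1] = L[2,1]·U[1,1]; matching A forces U[1,1] = 0, which then forces (LU)[2,1] = 0 ≠ -1. A row swap (pivoting) is required.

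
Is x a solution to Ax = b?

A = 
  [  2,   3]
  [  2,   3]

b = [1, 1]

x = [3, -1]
No

Ax = [3, 3] ≠ b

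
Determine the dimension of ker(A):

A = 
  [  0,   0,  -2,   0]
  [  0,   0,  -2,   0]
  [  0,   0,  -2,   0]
nullity(A) = 3

Row reduce:
R2 → R2 - (1)·R1
R3 → R3 - (1)·R1
REF = 
  [  0,   0,  -2,   0]
  [  0,   0,   0,   0]
  [  0,   0,   0,   0]
Pivot columns: 3 → 1 pivot.
rank(A) = 1, so nullity(A) = 4 - 1 = 3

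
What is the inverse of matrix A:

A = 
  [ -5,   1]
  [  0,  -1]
det(A) = (-5)(-1) - (1)(0) = 5
For a 2×2 matrix, A⁻¹ = (1/det(A)) · [[d, -b], [-c, a]]
    = (1/5) · [[-1, -1], [0, -5]]

A⁻¹ = 
  [-1/5, -1/5]
  [   0,   -1]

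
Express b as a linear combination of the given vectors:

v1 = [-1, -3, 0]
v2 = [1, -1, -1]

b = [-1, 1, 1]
c1 = 0, c2 = -1

b = 0·v1 + -1·v2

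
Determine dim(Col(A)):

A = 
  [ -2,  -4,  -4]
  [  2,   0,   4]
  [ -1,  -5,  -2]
dim(Col(A)) = 2

Row reduce:
R2 → R2 + (1)·R1
R3 → R3 - (1/2)·R1
R3 → R3 - (3/4)·R2
REF = 
  [ -2,  -4,  -4]
  [  0,  -4,   0]
  [  0,   0,   0]
Pivot columns: 1, 2 → 2 pivots.
dim(Col(A)) = number of pivot columns = 2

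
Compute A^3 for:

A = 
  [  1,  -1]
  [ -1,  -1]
A^3 = 
  [  2,  -2]
  [ -2,  -2]

A² = A·A:
A²[1,1] = (1)(1) + (-1)(-1) = 2
A²[1,2] = (1)(-1) + (-1)(-1) = 0
A²[2,1] = (-1)(1) + (-1)(-1) = 0
A²[2,2] = (-1)(-1) + (-1)(-1) = 2
A² = 
  [  2,   0]
  [  0,   2]

A^3 = A^2·A:
A^3[1,1] = (2)(1) + (0)(-1) = 2
A^3[1,2] = (2)(-1) + (0)(-1) = -2
A^3[2,1] = (0)(1) + (2)(-1) = -2
A^3[2,2] = (0)(-1) + (2)(-1) = -2
A^3 = 
  [  2,  -2]
  [ -2,  -2]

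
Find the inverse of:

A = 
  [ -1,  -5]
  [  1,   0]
det(A) = (-1)(0) - (-5)(1) = 5
For a 2×2 matrix, A⁻¹ = (1/det(A)) · [[d, -b], [-c, a]]
    = (1/5) · [[0, 5], [-1, -1]]

A⁻¹ = 
  [   0,    1]
  [-1/5, -1/5]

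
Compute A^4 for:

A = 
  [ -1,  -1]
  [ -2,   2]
A^4 = 
  [ 11,  -9]
  [-18,  38]

A² = A·A:
A²[1,1] = (-1)(-1) + (-1)(-2) = 3
A²[1,2] = (-1)(-1) + (-1)(2) = -1
A²[2,1] = (-2)(-1) + (2)(-2) = -2
A²[2,2] = (-2)(-1) + (2)(2) = 6
A² = 
  [  3,  -1]
  [ -2,   6]

A^3 = A^2·A:
A^3[1,1] = (3)(-1) + (-1)(-2) = -1
A^3[1,2] = (3)(-1) + (-1)(2) = -5
A^3[2,1] = (-2)(-1) + (6)(-2) = -10
A^3[2,2] = (-2)(-1) + (6)(2) = 14
A^3 = 
  [ -1,  -5]
  [-10,  14]

A^4 = A^3·A:
A^4[1,1] = (-1)(-1) + (-5)(-2) = 11
A^4[1,2] = (-1)(-1) + (-5)(2) = -9
A^4[2,1] = (-10)(-1) + (14)(-2) = -18
A^4[2,2] = (-10)(-1) + (14)(2) = 38
A^4 = 
  [ 11,  -9]
  [-18,  38]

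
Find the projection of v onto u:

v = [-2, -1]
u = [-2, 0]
proj_u(v) = [-2, 0]

v·u = (-2)(-2) + (-1)(0) = 4
u·u = (-2)² + (0)² = 4
proj_u(v) = (v·u / u·u) × u = (4/4) × u = (1) × u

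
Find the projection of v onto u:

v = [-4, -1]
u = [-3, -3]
v·u = (-4)(-3) + (-1)(-3) = 15
u·u = (-3)² + (-3)² = 18
proj_u(v) = (v·u / u·u) × u = (15/18) × u = (5/6) × u

proj_u(v) = [-5/2, -5/2]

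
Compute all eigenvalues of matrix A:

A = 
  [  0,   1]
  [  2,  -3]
λ = (-3 + √17)/2, (-3 - √17)/2  (≈ 0.5616, -3.562)

tr(A) = -3, det(A) = -2
Characteristic polynomial: λ² - tr(A)λ + det(A) = λ² + 3λ - 2
λ² + 3λ - 2 = 0  ⇒  λ = (-3 ± √((3)² - 4·(-2)))/2 = (-3 ± √(17))/2
  = (-3 + √17)/2,  (-3 - √17)/2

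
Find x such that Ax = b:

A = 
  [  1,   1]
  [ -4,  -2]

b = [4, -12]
Row reduce the augmented matrix [A|b]:
R2 → R2 + (4)·R1
REF = 
  [  1,   1,   4]
  [  0,   2,   4]

Back-substitution:
x₂ = 4 / 2 = 2
x₁ = (4 - (1)(2)) / 1 = 2

x = [2, 2]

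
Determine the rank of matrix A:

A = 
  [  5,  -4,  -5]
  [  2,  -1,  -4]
Row reduce:
R2 → R2 - (2/5)·R1
REF = 
  [  5,  -4,  -5]
  [  0, 3/5,  -2]
Pivot columns: 1, 2 → 2 pivots.

rank(A) = 2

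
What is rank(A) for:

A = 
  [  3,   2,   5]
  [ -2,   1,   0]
Row reduce:
R2 → R2 + (2/3)·R1
REF = 
  [   3,    2,    5]
  [   0,  7/3, 10/3]
Pivot columns: 1, 2 → 2 pivots.

rank(A) = 2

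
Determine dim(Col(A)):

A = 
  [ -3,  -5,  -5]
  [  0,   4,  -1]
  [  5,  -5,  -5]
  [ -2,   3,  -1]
dim(Col(A)) = 3

Row reduce:
R3 → R3 + (5/3)·R1
R4 → R4 - (2/3)·R1
R3 → R3 + (10/3)·R2
R4 → R4 - (19/12)·R2
R4 → R4 + (47/200)·R3
REF = 
  [   -3,    -5,    -5]
  [    0,     4,    -1]
  [    0,     0, -50/3]
  [    0,     0,     0]
Pivot columns: 1, 2, 3 → 3 pivots.
dim(Col(A)) = number of pivot columns = 3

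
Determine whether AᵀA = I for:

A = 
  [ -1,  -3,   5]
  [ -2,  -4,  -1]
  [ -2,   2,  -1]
No

AᵀA = 
  [  9,   7,  -1]
  [  7,  29, -13]
  [ -1, -13,  27]
≠ I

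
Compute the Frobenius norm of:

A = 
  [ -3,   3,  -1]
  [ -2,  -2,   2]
||A||_F = 5.568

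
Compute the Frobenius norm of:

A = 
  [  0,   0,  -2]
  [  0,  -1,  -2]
||A||_F = 3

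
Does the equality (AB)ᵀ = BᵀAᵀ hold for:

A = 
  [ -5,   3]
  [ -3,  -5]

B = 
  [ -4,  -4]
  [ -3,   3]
Yes

(AB)ᵀ = 
  [ 11,  27]
  [ 29,  -3]

BᵀAᵀ = 
  [ 11,  27]
  [ 29,  -3]

Both sides are equal — this is the standard identity (AB)ᵀ = BᵀAᵀ, which holds for all A, B.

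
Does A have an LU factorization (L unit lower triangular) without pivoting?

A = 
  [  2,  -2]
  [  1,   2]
Yes.
A[1,1] = 2 ≠ 0, so Gaussian elimination proceeds without a row swap: multiplier ℓ₂₁ = (1)/(2) = 1/2, and U[2,2] = 2 - (1/2)(-2) = 3.
L = 
  [  1,   0]
  [1/2,   1]
U = 
  [  2,  -2]
  [  0,   3]
Check row 2 of LU: [(1/2)(2), (1/2)(-2) + 3] = [1, 2] = row 2 of A ✓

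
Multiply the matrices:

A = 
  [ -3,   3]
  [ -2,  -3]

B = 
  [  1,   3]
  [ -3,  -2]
AB = 
  [-12, -15]
  [  7,   0]

A is 2×2 and B is 2×2, so AB is 2×2. Each entry is (row of A)·(column of B):
AB[1,1] = (-3)(1) + (3)(-3) = -12
AB[1,2] = (-3)(3) + (3)(-2) = -15
AB[2,1] = (-2)(1) + (-3)(-3) = 7
AB[2,2] = (-2)(3) + (-3)(-2) = 0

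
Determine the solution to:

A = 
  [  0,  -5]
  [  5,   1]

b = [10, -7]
x = [-1, -2]

Row reduce the augmented matrix [A|b]:
Swap R1 ↔ R2
REF = 
  [  5,   1,  -7]
  [  0,  -5,  10]

Back-substitution:
x₂ = 10 / (-5) = -2
x₁ = (-7 - (1)(-2)) / 5 = -1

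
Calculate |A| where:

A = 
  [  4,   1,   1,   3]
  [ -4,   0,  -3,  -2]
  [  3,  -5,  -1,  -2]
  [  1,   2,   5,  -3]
242

Cofactor expansion along row 1: det(A) = a₁₁M₁₁ - a₁₂M₁₂ + a₁₃M₁₃ - a₁₄M₁₄

M₁₁ = det[[0, -3, -2]; [-5, -1, -2]; [2, 5, -3]]
  = (0)·((-1)(-3) - (-2)(5)) - (-3)·((-5)(-3) - (-2)(2)) + (-2)·((-5)(5) - (-1)(2))
  = (0)(13) - (-3)(19) + (-2)(-23)
  = 103
M₁₂ = det[[-4, -3, -2]; [3, -1, -2]; [1, 5, -3]]
  = (-4)·((-1)(-3) - (-2)(5)) - (-3)·((3)(-3) - (-2)(1)) + (-2)·((3)(5) - (-1)(1))
  = (-4)(13) - (-3)(-7) + (-2)(16)
  = -105
M₁₃ = det[[-4, 0, -2]; [3, -5, -2]; [1, 2, -3]]
  = (-4)·((-5)(-3) - (-2)(2)) - (0)·((3)(-3) - (-2)(1)) + (-2)·((3)(2) - (-5)(1))
  = (-4)(19) - (0)(-7) + (-2)(11)
  = -98
M₁₄ = det[[-4, 0, -3]; [3, -5, -1]; [1, 2, 5]]
  = (-4)·((-5)(5) - (-1)(2)) - (0)·((3)(5) - (-1)(1)) + (-3)·((3)(2) - (-5)(1))
  = (-4)(-23) - (0)(16) + (-3)(11)
  = 59

det(A) = (4)(103) - (1)(-105) + (1)(-98) - (3)(59) = 242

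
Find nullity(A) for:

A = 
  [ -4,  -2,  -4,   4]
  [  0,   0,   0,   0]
nullity(A) = 3

Row reduce:
(no row operations needed)
REF = 
  [ -4,  -2,  -4,   4]
  [  0,   0,   0,   0]
Pivot columns: 1 → 1 pivot.
rank(A) = 1, so nullity(A) = 4 - 1 = 3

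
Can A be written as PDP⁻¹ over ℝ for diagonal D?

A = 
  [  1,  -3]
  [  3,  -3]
No

tr(A) = -2, det(A) = 6
Characteristic polynomial: λ² - tr(A)λ + det(A) = λ² + 2λ + 6
λ² + 2λ + 6 = 0  ⇒  λ = (-2 ± √((2)² - 4·(6)))/2 = (-2 ± √(-20))/2
  = -1 + i√5,  -1 - i√5
Eigenvalues: -1 + i√5, -1 - i√5  (≈ -1 + 2.236i, -1 - 2.236i)
Has complex eigenvalues (not diagonalizable over ℝ).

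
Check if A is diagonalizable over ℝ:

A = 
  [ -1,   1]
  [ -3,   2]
No

tr(A) = 1, det(A) = 1
Characteristic polynomial: λ² - tr(A)λ + det(A) = λ² - λ + 1
λ² - λ + 1 = 0  ⇒  λ = (1 ± √((-1)² - 4·(1)))/2 = (1 ± √(-3))/2
  = (1 + i√3)/2,  (1 - i√3)/2
Eigenvalues: (1 + i√3)/2, (1 - i√3)/2  (≈ 0.5 + 0.866i, 0.5 - 0.866i)
Has complex eigenvalues (not diagonalizable over ℝ).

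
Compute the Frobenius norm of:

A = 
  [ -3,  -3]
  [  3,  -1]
||A||_F = 5.292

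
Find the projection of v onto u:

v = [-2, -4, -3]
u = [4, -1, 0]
proj_u(v) = [-16/17, 4/17, 0]

v·u = (-2)(4) + (-4)(-1) + (-3)(0) = -4
u·u = (4)² + (-1)² + (0)² = 17
proj_u(v) = (v·u / u·u) × u = (-4/17) × u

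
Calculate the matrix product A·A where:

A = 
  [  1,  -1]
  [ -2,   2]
A² = A·A:
A²[1,1] = (1)(1) + (-1)(-2) = 3
A²[1,2] = (1)(-1) + (-1)(2) = -3
A²[2,1] = (-2)(1) + (2)(-2) = -6
A²[2,2] = (-2)(-1) + (2)(2) = 6
A² = 
  [  3,  -3]
  [ -6,   6]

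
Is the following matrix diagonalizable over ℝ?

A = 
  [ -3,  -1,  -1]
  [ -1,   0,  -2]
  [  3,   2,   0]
No

Characteristic polynomial: det(λI - A) = λ³ + 3λ² + 6λ + 4
Testing integer divisors of the constant term: p(-1) = 0, so (λ + 1) is a factor:
p(λ) = (λ + 1)(λ² + 2λ + 4)
λ² + 2λ + 4 = 0  ⇒  λ = (-2 ± √((2)² - 4·(4)))/2 = (-2 ± √(-12))/2
  = -1 + i√3,  -1 - i√3
Eigenvalues: -1, -1 + i√3, -1 - i√3  (≈ -1, -1 + 1.732i, -1 - 1.732i)
Has complex eigenvalues (not diagonalizable over ℝ).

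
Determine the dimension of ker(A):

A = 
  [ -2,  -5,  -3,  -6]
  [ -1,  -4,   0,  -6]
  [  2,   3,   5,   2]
nullity(A) = 2

Row reduce:
R2 → R2 - (1/2)·R1
R3 → R3 + (1)·R1
R3 → R3 - (4/3)·R2
REF = 
  [  -2,   -5,   -3,   -6]
  [   0, -3/2,  3/2,   -3]
  [   0,    0,    0,    0]
Pivot columns: 1, 2 → 2 pivots.
rank(A) = 2, so nullity(A) = 4 - 2 = 2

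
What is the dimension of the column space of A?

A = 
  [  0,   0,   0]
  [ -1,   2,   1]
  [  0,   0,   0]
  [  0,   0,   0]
Row reduce:
Swap R1 ↔ R2
REF = 
  [ -1,   2,   1]
  [  0,   0,   0]
  [  0,   0,   0]
  [  0,   0,   0]
Pivot columns: 1 → 1 pivot.
dim(Col(A)) = number of pivot columns = 1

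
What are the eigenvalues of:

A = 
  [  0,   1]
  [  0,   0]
tr(A) = 0, det(A) = 0
Characteristic polynomial: λ² - tr(A)λ + det(A) = λ²
λ² = λ²

λ = 0, 0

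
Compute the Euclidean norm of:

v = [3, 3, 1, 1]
4.472

||v||₂ = √((3)² + (3)² + (1)² + (1)²) = √20 = 4.472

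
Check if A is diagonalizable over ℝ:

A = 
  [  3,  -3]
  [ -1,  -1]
Yes

tr(A) = 2, det(A) = -6
Characteristic polynomial: λ² - tr(A)λ + det(A) = λ² - 2λ - 6
λ² - 2λ - 6 = 0  ⇒  λ = (2 ± √((-2)² - 4·(-6)))/2 = (2 ± √(28))/2
  = 1 + √7,  1 - √7
Eigenvalues: 1 + √7, 1 - √7  (≈ 3.646, -1.646)
The two irrational eigenvalues are distinct (simple), so each has alg. mult. = geom. mult. = 1.
Sum of geometric multiplicities equals n, so A has n independent eigenvectors.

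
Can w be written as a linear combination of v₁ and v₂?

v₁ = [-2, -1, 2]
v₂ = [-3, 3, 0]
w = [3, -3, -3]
No

Form the augmented matrix and row-reduce:
[v₁|v₂|w] = 
  [ -2,  -3,   3]
  [ -1,   3,  -3]
  [  2,   0,  -3]
R2 → R2 - (1/2)·R1
R3 → R3 + (1)·R1
R3 → R3 + (2/3)·R2
REF = 
  [  -2,   -3,    3]
  [   0,  9/2, -9/2]
  [   0,    0,   -3]

Row 3 reads [0 0 | -3], i.e. 0 = -3, so the system is inconsistent and w ∉ span{v₁, v₂}.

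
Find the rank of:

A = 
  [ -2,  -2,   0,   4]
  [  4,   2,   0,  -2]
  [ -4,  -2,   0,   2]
rank(A) = 2

Row reduce:
R2 → R2 + (2)·R1
R3 → R3 - (2)·R1
R3 → R3 + (1)·R2
REF = 
  [ -2,  -2,   0,   4]
  [  0,  -2,   0,   6]
  [  0,   0,   0,   0]
Pivot columns: 1, 2 → 2 pivots.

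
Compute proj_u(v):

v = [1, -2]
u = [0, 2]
v·u = (1)(0) + (-2)(2) = -4
u·u = (0)² + (2)² = 4
proj_u(v) = (v·u / u·u) × u = (-4/4) × u = (-1) × u

proj_u(v) = [0, -2]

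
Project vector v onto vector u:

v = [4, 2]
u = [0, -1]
v·u = (4)(0) + (2)(-1) = -2
u·u = (0)² + (-1)² = 1
proj_u(v) = (v·u / u·u) × u = (-2/1) × u = (-2) × u

proj_u(v) = [0, 2]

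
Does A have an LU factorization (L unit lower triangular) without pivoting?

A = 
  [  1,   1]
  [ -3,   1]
Yes.
A[1,1] = 1 ≠ 0, so Gaussian elimination proceeds without a row swap: multiplier ℓ₂₁ = (-3)/(1) = -3, and U[2,2] = 1 - (-3)(1) = 4.
L = 
  [  1,   0]
  [ -3,   1]
U = 
  [  1,   1]
  [  0,   4]
Check row 2 of LU: [(-3)(1), (-3)(1) + 4] = [-3, 1] = row 2 of A ✓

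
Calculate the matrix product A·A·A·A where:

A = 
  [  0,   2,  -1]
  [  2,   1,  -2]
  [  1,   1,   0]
A^4 = 
  [  1,  -6,  -4]
  [ -8,  -3,   0]
  [  0,   2, -11]

A² = A·A:
A²[1,1] = (0)(0) + (2)(2) + (-1)(1) = 3
A²[1,2] = (0)(2) + (2)(1) + (-1)(1) = 1
A²[1,3] = (0)(-1) + (2)(-2) + (-1)(0) = -4
A²[2,1] = (2)(0) + (1)(2) + (-2)(1) = 0
A²[2,2] = (2)(2) + (1)(1) + (-2)(1) = 3
A²[2,3] = (2)(-1) + (1)(-2) + (-2)(0) = -4
A²[3,1] = (1)(0) + (1)(2) + (0)(1) = 2
A²[3,2] = (1)(2) + (1)(1) + (0)(1) = 3
A²[3,3] = (1)(-1) + (1)(-2) + (0)(0) = -3
A² = 
  [  3,   1,  -4]
  [  0,   3,  -4]
  [  2,   3,  -3]

A^3 = A^2·A:
A^3[1,1] = (3)(0) + (1)(2) + (-4)(1) = -2
A^3[1,2] = (3)(2) + (1)(1) + (-4)(1) = 3
A^3[1,3] = (3)(-1) + (1)(-2) + (-4)(0) = -5
A^3[2,1] = (0)(0) + (3)(2) + (-4)(1) = 2
A^3[2,2] = (0)(2) + (3)(1) + (-4)(1) = -1
A^3[2,3] = (0)(-1) + (3)(-2) + (-4)(0) = -6
A^3[3,1] = (2)(0) + (3)(2) + (-3)(1) = 3
A^3[3,2] = (2)(2) + (3)(1) + (-3)(1) = 4
A^3[3,3] = (2)(-1) + (3)(-2) + (-3)(0) = -8
A^3 = 
  [ -2,   3,  -5]
  [  2,  -1,  -6]
  [  3,   4,  -8]

A^4 = A^3·A:
A^4[1,1] = (-2)(0) + (3)(2) + (-5)(1) = 1
A^4[1,2] = (-2)(2) + (3)(1) + (-5)(1) = -6
A^4[1,3] = (-2)(-1) + (3)(-2) + (-5)(0) = -4
A^4[2,1] = (2)(0) + (-1)(2) + (-6)(1) = -8
A^4[2,2] = (2)(2) + (-1)(1) + (-6)(1) = -3
A^4[2,3] = (2)(-1) + (-1)(-2) + (-6)(0) = 0
A^4[3,1] = (3)(0) + (4)(2) + (-8)(1) = 0
A^4[3,2] = (3)(2) + (4)(1) + (-8)(1) = 2
A^4[3,3] = (3)(-1) + (4)(-2) + (-8)(0) = -11
A^4 = 
  [  1,  -6,  -4]
  [ -8,  -3,   0]
  [  0,   2, -11]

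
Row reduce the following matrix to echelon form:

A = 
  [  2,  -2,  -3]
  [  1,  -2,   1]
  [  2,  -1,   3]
Row operations:
R2 → R2 - (1/2)·R1
R3 → R3 - (1)·R1
R3 → R3 + (1)·R2

Resulting echelon form:
REF = 
  [   2,   -2,   -3]
  [   0,   -1,  5/2]
  [   0,    0, 17/2]

Rank = 3 (number of non-zero pivot rows).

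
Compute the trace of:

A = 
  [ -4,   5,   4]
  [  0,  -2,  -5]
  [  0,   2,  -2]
-8

tr(A) = -4 + -2 + -2 = -8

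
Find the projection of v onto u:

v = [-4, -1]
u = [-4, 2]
proj_u(v) = [-14/5, 7/5]

v·u = (-4)(-4) + (-1)(2) = 14
u·u = (-4)² + (2)² = 20
proj_u(v) = (v·u / u·u) × u = (14/20) × u = (7/10) × u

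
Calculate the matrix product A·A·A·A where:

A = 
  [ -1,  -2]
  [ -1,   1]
A^4 = 
  [  9,   0]
  [  0,   9]

A² = A·A:
A²[1,1] = (-1)(-1) + (-2)(-1) = 3
A²[1,2] = (-1)(-2) + (-2)(1) = 0
A²[2,1] = (-1)(-1) + (1)(-1) = 0
A²[2,2] = (-1)(-2) + (1)(1) = 3
A² = 
  [  3,   0]
  [  0,   3]

A^3 = A^2·A:
A^3[1,1] = (3)(-1) + (0)(-1) = -3
A^3[1,2] = (3)(-2) + (0)(1) = -6
A^3[2,1] = (0)(-1) + (3)(-1) = -3
A^3[2,2] = (0)(-2) + (3)(1) = 3
A^3 = 
  [ -3,  -6]
  [ -3,   3]

A^4 = A^3·A:
A^4[1,1] = (-3)(-1) + (-6)(-1) = 9
A^4[1,2] = (-3)(-2) + (-6)(1) = 0
A^4[2,1] = (-3)(-1) + (3)(-1) = 0
A^4[2,2] = (-3)(-2) + (3)(1) = 9
A^4 = 
  [  9,   0]
  [  0,   9]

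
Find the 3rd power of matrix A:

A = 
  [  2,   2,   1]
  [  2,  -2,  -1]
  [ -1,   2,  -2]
A^3 = 
  [ 20,   6,   9]
  [  8,   2, -17]
  [-13,  30,  12]

A² = A·A:
A²[1,1] = (2)(2) + (2)(2) + (1)(-1) = 7
A²[1,2] = (2)(2) + (2)(-2) + (1)(2) = 2
A²[1,3] = (2)(1) + (2)(-1) + (1)(-2) = -2
A²[2,1] = (2)(2) + (-2)(2) + (-1)(-1) = 1
A²[2,2] = (2)(2) + (-2)(-2) + (-1)(2) = 6
A²[2,3] = (2)(1) + (-2)(-1) + (-1)(-2) = 6
A²[3,1] = (-1)(2) + (2)(2) + (-2)(-1) = 4
A²[3,2] = (-1)(2) + (2)(-2) + (-2)(2) = -10
A²[3,3] = (-1)(1) + (2)(-1) + (-2)(-2) = 1
A² = 
  [  7,   2,  -2]
  [  1,   6,   6]
  [  4, -10,   1]

A^3 = A^2·A:
A^3[1,1] = (7)(2) + (2)(2) + (-2)(-1) = 20
A^3[1,2] = (7)(2) + (2)(-2) + (-2)(2) = 6
A^3[1,3] = (7)(1) + (2)(-1) + (-2)(-2) = 9
A^3[2,1] = (1)(2) + (6)(2) + (6)(-1) = 8
A^3[2,2] = (1)(2) + (6)(-2) + (6)(2) = 2
A^3[2,3] = (1)(1) + (6)(-1) + (6)(-2) = -17
A^3[3,1] = (4)(2) + (-10)(2) + (1)(-1) = -13
A^3[3,2] = (4)(2) + (-10)(-2) + (1)(2) = 30
A^3[3,3] = (4)(1) + (-10)(-1) + (1)(-2) = 12
A^3 = 
  [ 20,   6,   9]
  [  8,   2, -17]
  [-13,  30,  12]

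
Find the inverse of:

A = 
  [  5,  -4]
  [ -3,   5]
det(A) = (5)(5) - (-4)(-3) = 13
For a 2×2 matrix, A⁻¹ = (1/det(A)) · [[d, -b], [-c, a]]
    = (1/13) · [[5, 4], [3, 5]]

A⁻¹ = 
  [5/13, 4/13]
  [3/13, 5/13]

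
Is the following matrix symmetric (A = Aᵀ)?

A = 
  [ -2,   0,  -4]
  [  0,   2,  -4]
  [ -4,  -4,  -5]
Yes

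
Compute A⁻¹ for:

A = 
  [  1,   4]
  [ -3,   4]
det(A) = (1)(4) - (4)(-3) = 16
For a 2×2 matrix, A⁻¹ = (1/det(A)) · [[d, -b], [-c, a]]
    = (1/16) · [[4, -4], [3, 1]]

A⁻¹ = 
  [ 1/4, -1/4]
  [3/16, 1/16]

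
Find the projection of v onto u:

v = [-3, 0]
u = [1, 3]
proj_u(v) = [-3/10, -9/10]

v·u = (-3)(1) + (0)(3) = -3
u·u = (1)² + (3)² = 10
proj_u(v) = (v·u / u·u) × u = (-3/10) × u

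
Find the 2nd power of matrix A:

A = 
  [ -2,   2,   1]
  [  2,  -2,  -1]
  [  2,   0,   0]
A² = A·A:
A²[1,1] = (-2)(-2) + (2)(2) + (1)(2) = 10
A²[1,2] = (-2)(2) + (2)(-2) + (1)(0) = -8
A²[1,3] = (-2)(1) + (2)(-1) + (1)(0) = -4
A²[2,1] = (2)(-2) + (-2)(2) + (-1)(2) = -10
A²[2,2] = (2)(2) + (-2)(-2) + (-1)(0) = 8
A²[2,3] = (2)(1) + (-2)(-1) + (-1)(0) = 4
A²[3,1] = (2)(-2) + (0)(2) + (0)(2) = -4
A²[3,2] = (2)(2) + (0)(-2) + (0)(0) = 4
A²[3,3] = (2)(1) + (0)(-1) + (0)(0) = 2
A² = 
  [ 10,  -8,  -4]
  [-10,   8,   4]
  [ -4,   4,   2]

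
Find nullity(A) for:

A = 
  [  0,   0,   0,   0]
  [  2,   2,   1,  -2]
nullity(A) = 3

Row reduce:
Swap R1 ↔ R2
REF = 
  [  2,   2,   1,  -2]
  [  0,   0,   0,   0]
Pivot columns: 1 → 1 pivot.
rank(A) = 1, so nullity(A) = 4 - 1 = 3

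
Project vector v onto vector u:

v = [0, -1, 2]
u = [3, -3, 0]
proj_u(v) = [1/2, -1/2, 0]

v·u = (0)(3) + (-1)(-3) + (2)(0) = 3
u·u = (3)² + (-3)² + (0)² = 18
proj_u(v) = (v·u / u·u) × u = (3/18) × u = (1/6) × u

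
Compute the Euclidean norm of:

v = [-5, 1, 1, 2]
5.568

||v||₂ = √((-5)² + (1)² + (1)² + (2)²) = √31 = 5.568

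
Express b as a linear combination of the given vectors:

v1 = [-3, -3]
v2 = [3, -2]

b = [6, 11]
c1 = -3, c2 = -1

b = -3·v1 + -1·v2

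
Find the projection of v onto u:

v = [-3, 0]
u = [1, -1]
v·u = (-3)(1) + (0)(-1) = -3
u·u = (1)² + (-1)² = 2
proj_u(v) = (v·u / u·u) × u = (-3/2) × u

proj_u(v) = [-3/2, 3/2]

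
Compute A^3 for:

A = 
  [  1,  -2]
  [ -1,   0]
A² = A·A:
A²[1,1] = (1)(1) + (-2)(-1) = 3
A²[1,2] = (1)(-2) + (-2)(0) = -2
A²[2,1] = (-1)(1) + (0)(-1) = -1
A²[2,2] = (-1)(-2) + (0)(0) = 2
A² = 
  [  3,  -2]
  [ -1,   2]

A^3 = A^2·A:
A^3[1,1] = (3)(1) + (-2)(-1) = 5
A^3[1,2] = (3)(-2) + (-2)(0) = -6
A^3[2,1] = (-1)(1) + (2)(-1) = -3
A^3[2,2] = (-1)(-2) + (2)(0) = 2
A^3 = 
  [  5,  -6]
  [ -3,   2]

Therefore
A^3 = 
  [  5,  -6]
  [ -3,   2]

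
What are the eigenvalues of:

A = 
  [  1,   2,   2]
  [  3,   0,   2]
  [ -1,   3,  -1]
λ = -2, 1 + 2√2, 1 - 2√2  (≈ -2, 3.828, -1.828)

Characteristic polynomial: det(λI - A) = λ³ - 11λ - 14
Testing integer divisors of the constant term: p(-2) = 0, so (λ + 2) is a factor:
p(λ) = (λ + 2)(λ² - 2λ - 7)
λ² - 2λ - 7 = 0  ⇒  λ = (2 ± √((-2)² - 4·(-7)))/2 = (2 ± √(32))/2
  = 1 + 2√2,  1 - 2√2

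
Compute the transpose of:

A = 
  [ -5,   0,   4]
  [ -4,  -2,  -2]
Aᵀ = 
  [ -5,  -4]
  [  0,  -2]
  [  4,  -2]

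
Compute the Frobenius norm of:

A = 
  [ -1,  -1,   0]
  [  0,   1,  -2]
||A||_F = 2.646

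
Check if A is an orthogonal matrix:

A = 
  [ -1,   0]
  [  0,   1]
Yes

AᵀA = 
  [  1,   0]
  [  0,   1]
= I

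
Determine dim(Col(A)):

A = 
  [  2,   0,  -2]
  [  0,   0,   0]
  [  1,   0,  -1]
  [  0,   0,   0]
Row reduce:
R3 → R3 - (1/2)·R1
REF = 
  [  2,   0,  -2]
  [  0,   0,   0]
  [  0,   0,   0]
  [  0,   0,   0]
Pivot columns: 1 → 1 pivot.
dim(Col(A)) = number of pivot columns = 1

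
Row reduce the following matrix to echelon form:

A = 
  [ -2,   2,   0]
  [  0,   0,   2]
Row operations:
No row operations needed (already in echelon form).

Resulting echelon form:
REF = 
  [ -2,   2,   0]
  [  0,   0,   2]

Rank = 2 (number of non-zero pivot rows).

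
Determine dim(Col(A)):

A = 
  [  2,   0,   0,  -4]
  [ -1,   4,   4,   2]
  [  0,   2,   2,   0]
dim(Col(A)) = 2

Row reduce:
R2 → R2 + (1/2)·R1
R3 → R3 - (1/2)·R2
REF = 
  [  2,   0,   0,  -4]
  [  0,   4,   4,   0]
  [  0,   0,   0,   0]
Pivot columns: 1, 2 → 2 pivots.
dim(Col(A)) = number of pivot columns = 2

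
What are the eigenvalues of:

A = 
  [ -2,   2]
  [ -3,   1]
tr(A) = -1, det(A) = 4
Characteristic polynomial: λ² - tr(A)λ + det(A) = λ² + λ + 4
λ² + λ + 4 = 0  ⇒  λ = (-1 ± √((1)² - 4·(4)))/2 = (-1 ± √(-15))/2
  = (-1 + i√15)/2,  (-1 - i√15)/2

λ = (-1 + i√15)/2, (-1 - i√15)/2  (≈ -0.5 + 1.936i, -0.5 - 1.936i)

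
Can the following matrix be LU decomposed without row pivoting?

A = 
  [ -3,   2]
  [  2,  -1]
Yes.
A[1,1] = -3 ≠ 0, so Gaussian elimination proceeds without a row swap: multiplier ℓ₂₁ = (2)/(-3) = -2/3, and U[2,2] = -1 - (-2/3)(2) = 1/3.
L = 
  [   1,    0]
  [-2/3,    1]
U = 
  [ -3,   2]
  [  0, 1/3]
Check row 2 of LU: [(-2/3)(-3), (-2/3)(2) + (1/3)] = [2, -1] = row 2 of A ✓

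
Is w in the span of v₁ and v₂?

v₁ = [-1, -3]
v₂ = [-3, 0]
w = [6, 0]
Yes

Form the augmented matrix and row-reduce:
[v₁|v₂|w] = 
  [ -1,  -3,   6]
  [ -3,   0,   0]
R2 → R2 - (3)·R1
REF = 
  [ -1,  -3,   6]
  [  0,   9, -18]

No row of the form [0 0 | nonzero], so the system is consistent. Back-substitution gives c₁ = 0, c₂ = -2: w = (0)·v₁ + (-2)·v₂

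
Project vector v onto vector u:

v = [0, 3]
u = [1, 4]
proj_u(v) = [12/17, 48/17]

v·u = (0)(1) + (3)(4) = 12
u·u = (1)² + (4)² = 17
proj_u(v) = (v·u / u·u) × u = (12/17) × u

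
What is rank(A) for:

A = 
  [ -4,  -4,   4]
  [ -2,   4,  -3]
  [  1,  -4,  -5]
Row reduce:
R2 → R2 - (1/2)·R1
R3 → R3 + (1/4)·R1
R3 → R3 + (5/6)·R2
REF = 
  [   -4,    -4,     4]
  [    0,     6,    -5]
  [    0,     0, -49/6]
Pivot columns: 1, 2, 3 → 3 pivots.

rank(A) = 3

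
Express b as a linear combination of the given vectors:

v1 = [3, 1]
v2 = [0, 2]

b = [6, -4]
c1 = 2, c2 = -3

b = 2·v1 + -3·v2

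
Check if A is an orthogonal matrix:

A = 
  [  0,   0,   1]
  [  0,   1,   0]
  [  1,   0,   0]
Yes

AᵀA = 
  [  1,   0,   0]
  [  0,   1,   0]
  [  0,   0,   1]
= I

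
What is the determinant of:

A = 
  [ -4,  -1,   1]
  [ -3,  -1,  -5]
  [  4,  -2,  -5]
Cofactor expansion along row 1:
det(A) = (-4)·((-1)(-5) - (-5)(-2)) - (-1)·((-3)(-5) - (-5)(4)) + (1)·((-3)(-2) - (-1)(4))
  = (-4)(-5) - (-1)(35) + (1)(10)
  = 65

det(A) = 65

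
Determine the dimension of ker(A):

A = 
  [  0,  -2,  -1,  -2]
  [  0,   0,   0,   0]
nullity(A) = 3

Row reduce:
(no row operations needed)
REF = 
  [  0,  -2,  -1,  -2]
  [  0,   0,   0,   0]
Pivot columns: 2 → 1 pivot.
rank(A) = 1, so nullity(A) = 4 - 1 = 3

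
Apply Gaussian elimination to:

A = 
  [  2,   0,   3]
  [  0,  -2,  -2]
Row operations:
No row operations needed (already in echelon form).

Resulting echelon form:
REF = 
  [  2,   0,   3]
  [  0,  -2,  -2]

Rank = 2 (number of non-zero pivot rows).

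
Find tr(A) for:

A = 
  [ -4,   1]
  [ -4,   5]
1

tr(A) = -4 + 5 = 1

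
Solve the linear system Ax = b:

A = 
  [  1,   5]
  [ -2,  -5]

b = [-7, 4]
Row reduce the augmented matrix [A|b]:
R2 → R2 + (2)·R1
REF = 
  [  1,   5,  -7]
  [  0,   5, -10]

Back-substitution:
x₂ = (-10) / 5 = -2
x₁ = (-7 - (5)(-2)) / 1 = 3

x = [3, -2]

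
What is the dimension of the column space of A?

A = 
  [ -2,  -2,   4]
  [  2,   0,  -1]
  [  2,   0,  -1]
dim(Col(A)) = 2

Row reduce:
R2 → R2 + (1)·R1
R3 → R3 + (1)·R1
R3 → R3 - (1)·R2
REF = 
  [ -2,  -2,   4]
  [  0,  -2,   3]
  [  0,   0,   0]
Pivot columns: 1, 2 → 2 pivots.
dim(Col(A)) = number of pivot columns = 2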